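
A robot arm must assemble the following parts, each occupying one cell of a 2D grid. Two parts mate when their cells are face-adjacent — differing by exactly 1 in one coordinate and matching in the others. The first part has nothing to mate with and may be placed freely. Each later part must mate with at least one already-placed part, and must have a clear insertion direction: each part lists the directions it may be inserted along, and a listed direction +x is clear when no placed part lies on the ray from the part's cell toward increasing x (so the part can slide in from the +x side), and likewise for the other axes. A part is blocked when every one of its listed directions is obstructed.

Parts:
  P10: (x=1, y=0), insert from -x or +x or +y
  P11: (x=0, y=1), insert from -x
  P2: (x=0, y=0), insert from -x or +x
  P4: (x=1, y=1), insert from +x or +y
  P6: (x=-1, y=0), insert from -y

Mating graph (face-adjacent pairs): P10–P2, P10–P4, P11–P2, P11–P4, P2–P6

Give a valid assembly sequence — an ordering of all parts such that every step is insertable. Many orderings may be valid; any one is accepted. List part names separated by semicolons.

1. P11@(0, 1) [-x clear] — {P11}
2. P4@(1, 1) [+x clear] — {P11, P4}
3. P10@(1, 0) [-x clear] — {P10, P11, P4}
4. P2@(0, 0) [-x clear] — {P10, P11, P2, P4}
5. P6@(-1, 0) [-y clear] — {P10, P11, P2, P4, P6}

P11; P4; P10; P2; P6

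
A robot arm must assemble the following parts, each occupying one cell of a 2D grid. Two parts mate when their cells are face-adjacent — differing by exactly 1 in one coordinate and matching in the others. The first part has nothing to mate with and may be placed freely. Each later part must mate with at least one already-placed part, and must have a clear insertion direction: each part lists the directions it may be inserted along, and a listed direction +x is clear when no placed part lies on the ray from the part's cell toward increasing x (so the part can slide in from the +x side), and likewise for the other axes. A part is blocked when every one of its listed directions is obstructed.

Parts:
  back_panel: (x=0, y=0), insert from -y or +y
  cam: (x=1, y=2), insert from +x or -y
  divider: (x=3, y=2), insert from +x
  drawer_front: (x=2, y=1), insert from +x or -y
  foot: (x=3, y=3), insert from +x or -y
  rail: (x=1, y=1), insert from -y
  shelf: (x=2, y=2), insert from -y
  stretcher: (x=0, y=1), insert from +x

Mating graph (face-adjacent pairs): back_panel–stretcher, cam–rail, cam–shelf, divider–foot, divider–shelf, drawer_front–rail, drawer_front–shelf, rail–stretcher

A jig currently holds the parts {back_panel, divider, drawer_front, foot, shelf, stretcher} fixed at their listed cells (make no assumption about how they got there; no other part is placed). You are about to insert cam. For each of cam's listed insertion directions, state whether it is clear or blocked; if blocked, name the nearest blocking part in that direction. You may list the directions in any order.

+x: blocked by shelf; -y: clear

+x: nearest on ray is shelf@(2, 2) ⇒ blocked
-y: ray from cam(1, 2) has no placed part ⇒ clear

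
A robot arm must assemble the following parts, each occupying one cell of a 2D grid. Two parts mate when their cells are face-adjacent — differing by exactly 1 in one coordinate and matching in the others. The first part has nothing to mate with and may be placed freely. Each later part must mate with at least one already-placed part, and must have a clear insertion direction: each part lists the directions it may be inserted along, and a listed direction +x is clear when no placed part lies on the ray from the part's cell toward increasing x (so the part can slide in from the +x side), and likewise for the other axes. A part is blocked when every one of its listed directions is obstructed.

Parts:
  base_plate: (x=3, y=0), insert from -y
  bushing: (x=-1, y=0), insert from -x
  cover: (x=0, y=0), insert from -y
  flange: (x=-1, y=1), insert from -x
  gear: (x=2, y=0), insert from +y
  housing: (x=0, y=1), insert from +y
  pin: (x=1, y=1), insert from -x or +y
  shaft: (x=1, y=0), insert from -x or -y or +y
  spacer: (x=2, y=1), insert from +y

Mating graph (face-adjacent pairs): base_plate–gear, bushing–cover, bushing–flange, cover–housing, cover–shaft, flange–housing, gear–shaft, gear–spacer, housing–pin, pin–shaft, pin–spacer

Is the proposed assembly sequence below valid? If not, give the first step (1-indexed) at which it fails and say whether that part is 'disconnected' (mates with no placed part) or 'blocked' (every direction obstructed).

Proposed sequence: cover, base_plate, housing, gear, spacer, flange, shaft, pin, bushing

1. cover@(0, 0) [-y clear] — {cover}
2. base_plate@(3, 0) — no placed neighbour ⇒ disconnected

Invalid at step 2 (disconnected)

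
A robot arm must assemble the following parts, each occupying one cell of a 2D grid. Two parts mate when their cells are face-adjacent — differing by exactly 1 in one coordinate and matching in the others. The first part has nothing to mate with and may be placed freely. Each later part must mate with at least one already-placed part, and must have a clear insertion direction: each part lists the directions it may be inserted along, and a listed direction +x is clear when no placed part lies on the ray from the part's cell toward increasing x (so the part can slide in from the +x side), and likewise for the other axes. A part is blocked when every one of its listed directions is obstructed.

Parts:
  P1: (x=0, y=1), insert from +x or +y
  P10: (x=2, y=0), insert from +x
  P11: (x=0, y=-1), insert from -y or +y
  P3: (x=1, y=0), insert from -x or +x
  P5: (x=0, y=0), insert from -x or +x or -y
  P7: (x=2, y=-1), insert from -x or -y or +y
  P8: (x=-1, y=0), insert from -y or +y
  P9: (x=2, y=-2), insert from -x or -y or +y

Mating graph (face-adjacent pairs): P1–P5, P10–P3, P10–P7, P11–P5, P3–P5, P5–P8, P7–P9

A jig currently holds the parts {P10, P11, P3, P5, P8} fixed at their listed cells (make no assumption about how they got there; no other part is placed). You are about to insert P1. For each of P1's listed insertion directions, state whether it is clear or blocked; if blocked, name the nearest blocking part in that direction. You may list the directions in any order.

+x: ray from P1(0, 1) has no placed part ⇒ clear
+y: ray from P1(0, 1) has no placed part ⇒ clear

+x: clear; +y: clear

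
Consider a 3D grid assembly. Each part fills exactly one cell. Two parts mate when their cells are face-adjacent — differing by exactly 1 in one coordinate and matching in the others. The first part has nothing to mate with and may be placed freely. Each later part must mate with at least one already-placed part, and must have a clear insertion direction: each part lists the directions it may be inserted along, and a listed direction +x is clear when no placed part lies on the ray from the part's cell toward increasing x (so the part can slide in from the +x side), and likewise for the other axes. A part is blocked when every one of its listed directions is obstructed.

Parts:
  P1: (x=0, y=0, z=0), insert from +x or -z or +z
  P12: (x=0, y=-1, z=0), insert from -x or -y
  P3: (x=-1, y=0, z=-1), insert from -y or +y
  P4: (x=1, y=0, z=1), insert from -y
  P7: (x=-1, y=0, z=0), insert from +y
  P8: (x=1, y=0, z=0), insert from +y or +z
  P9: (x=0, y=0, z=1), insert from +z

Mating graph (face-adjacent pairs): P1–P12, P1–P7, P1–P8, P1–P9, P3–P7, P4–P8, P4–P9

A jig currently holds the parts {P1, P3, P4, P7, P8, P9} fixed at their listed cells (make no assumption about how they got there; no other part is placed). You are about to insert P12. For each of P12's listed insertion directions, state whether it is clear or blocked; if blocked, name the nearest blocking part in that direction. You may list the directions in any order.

-x: clear; -y: clear

-x: ray from P12(0, -1, 0) has no placed part ⇒ clear
-y: ray from P12(0, -1, 0) has no placed part ⇒ clear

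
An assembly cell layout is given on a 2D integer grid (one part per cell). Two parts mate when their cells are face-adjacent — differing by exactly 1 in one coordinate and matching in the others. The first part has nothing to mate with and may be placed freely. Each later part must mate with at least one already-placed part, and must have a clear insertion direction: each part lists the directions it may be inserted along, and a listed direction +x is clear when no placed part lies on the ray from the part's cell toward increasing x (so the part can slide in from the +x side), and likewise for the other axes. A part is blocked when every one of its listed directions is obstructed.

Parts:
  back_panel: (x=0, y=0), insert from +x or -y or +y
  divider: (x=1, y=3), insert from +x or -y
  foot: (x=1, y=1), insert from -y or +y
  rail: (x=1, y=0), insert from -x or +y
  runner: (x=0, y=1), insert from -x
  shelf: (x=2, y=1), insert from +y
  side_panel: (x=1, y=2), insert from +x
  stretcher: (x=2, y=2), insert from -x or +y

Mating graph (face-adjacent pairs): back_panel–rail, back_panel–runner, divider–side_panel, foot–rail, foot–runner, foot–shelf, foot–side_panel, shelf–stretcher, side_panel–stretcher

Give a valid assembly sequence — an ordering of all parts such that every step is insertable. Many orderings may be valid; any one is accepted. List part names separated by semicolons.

shelf; foot; runner; rail; back_panel; side_panel; stretcher; divider

1. shelf@(2, 1) [+y clear] — {shelf}
2. foot@(1, 1) [-y clear] — {foot, shelf}
3. runner@(0, 1) [-x clear] — {foot, runner, shelf}
4. rail@(1, 0) [-x clear] — {foot, rail, runner, shelf}
5. back_panel@(0, 0) [-y clear] — {back_panel, foot, rail, runner, shelf}
6. side_panel@(1, 2) [+x clear] — {back_panel, foot, rail, runner, shelf, side_panel}
7. stretcher@(2, 2) [+y clear] — {back_panel, foot, rail, runner, shelf, side_panel, stretcher}
8. divider@(1, 3) [+x clear] — {back_panel, divider, foot, rail, runner, shelf, side_panel, stretcher}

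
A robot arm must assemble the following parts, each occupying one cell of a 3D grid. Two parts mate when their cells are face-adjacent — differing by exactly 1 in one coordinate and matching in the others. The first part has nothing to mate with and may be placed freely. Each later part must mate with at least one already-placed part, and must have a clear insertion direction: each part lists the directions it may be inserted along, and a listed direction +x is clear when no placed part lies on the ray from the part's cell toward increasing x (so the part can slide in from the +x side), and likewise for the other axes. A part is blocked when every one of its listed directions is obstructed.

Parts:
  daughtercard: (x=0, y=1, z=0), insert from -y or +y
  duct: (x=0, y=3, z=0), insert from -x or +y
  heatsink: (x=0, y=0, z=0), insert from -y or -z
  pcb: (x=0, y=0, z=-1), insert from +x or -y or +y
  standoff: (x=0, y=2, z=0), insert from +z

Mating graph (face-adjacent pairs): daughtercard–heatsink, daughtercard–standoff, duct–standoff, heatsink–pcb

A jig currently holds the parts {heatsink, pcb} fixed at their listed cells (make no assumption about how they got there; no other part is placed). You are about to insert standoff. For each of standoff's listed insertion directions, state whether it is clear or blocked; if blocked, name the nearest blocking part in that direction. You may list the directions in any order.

+z: clear

+z: ray from standoff(0, 2, 0) has no placed part ⇒ clear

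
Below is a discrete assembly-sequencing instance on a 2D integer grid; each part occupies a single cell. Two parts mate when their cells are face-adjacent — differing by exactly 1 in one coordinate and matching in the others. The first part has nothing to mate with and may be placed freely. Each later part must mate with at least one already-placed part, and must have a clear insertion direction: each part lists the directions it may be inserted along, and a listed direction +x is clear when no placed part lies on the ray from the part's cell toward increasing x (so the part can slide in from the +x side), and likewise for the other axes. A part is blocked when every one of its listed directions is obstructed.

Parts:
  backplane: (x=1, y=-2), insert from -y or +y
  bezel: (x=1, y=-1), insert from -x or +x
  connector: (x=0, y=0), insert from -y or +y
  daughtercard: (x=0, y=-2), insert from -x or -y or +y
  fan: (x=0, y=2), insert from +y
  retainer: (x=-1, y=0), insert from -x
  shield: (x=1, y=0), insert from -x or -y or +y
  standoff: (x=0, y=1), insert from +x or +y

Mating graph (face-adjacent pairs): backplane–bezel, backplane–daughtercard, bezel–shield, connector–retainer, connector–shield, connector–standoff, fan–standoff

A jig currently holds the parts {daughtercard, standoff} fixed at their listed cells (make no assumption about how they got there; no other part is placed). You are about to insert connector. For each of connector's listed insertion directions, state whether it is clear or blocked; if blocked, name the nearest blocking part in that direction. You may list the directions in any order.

+y: blocked by standoff; -y: blocked by daughtercard

-y: nearest on ray is daughtercard@(0, -2) ⇒ blocked
+y: nearest on ray is standoff@(0, 1) ⇒ blocked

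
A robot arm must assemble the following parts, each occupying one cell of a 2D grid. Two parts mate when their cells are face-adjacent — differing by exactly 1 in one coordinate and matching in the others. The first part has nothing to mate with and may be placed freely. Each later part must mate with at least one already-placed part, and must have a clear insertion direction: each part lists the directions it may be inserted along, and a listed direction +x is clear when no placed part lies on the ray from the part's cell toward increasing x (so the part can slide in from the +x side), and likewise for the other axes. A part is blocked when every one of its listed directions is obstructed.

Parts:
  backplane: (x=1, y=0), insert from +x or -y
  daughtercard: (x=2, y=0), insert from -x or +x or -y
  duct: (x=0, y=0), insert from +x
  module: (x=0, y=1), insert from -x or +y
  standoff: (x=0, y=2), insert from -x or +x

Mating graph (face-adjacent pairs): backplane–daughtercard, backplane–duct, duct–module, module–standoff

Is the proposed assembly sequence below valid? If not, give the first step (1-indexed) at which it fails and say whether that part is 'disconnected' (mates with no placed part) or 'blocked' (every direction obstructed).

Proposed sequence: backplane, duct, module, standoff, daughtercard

Invalid at step 2 (blocked)

1. backplane@(1, 0) [+x clear] — {backplane}
2. duct@(0, 0) — +x all obstructed ⇒ blocked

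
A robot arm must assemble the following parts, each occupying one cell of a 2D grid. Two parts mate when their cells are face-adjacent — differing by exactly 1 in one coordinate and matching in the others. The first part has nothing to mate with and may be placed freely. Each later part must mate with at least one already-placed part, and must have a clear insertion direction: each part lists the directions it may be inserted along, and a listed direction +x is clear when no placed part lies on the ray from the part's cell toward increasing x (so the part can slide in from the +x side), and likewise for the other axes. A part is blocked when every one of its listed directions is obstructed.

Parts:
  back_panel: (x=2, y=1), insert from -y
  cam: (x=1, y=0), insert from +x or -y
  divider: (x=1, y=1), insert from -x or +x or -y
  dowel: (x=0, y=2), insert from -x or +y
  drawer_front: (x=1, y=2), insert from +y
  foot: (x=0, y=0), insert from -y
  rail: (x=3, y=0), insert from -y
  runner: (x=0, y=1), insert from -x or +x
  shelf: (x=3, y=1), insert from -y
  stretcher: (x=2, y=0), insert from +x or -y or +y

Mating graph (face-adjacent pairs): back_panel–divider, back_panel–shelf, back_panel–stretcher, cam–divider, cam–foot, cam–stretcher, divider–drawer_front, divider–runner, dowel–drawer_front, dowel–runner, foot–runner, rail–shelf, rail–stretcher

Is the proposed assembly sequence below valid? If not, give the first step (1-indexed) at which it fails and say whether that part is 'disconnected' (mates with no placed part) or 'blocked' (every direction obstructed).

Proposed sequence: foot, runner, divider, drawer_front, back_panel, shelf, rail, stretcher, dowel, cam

Valid

1. foot@(0, 0) [-y clear] — {foot}
2. runner@(0, 1) [-x clear] — {foot, runner}
3. divider@(1, 1) [+x clear] — {divider, foot, runner}
4. drawer_front@(1, 2) [+y clear] — {divider, drawer_front, foot, runner}
5. back_panel@(2, 1) [-y clear] — {back_panel, divider, drawer_front, foot, runner}
6. shelf@(3, 1) [-y clear] — {back_panel, divider, drawer_front, foot, runner, shelf}
7. rail@(3, 0) [-y clear] — {back_panel, divider, drawer_front, foot, rail, runner, shelf}
8. stretcher@(2, 0) [-y clear] — {back_panel, divider, drawer_front, foot, rail, runner, shelf, stretcher}
9. dowel@(0, 2) [-x clear] — {back_panel, divider, dowel, drawer_front, foot, rail, runner, shelf, stretcher}
10. cam@(1, 0) [-y clear] — {back_panel, cam, divider, dowel, drawer_front, foot, rail, runner, shelf, stretcher}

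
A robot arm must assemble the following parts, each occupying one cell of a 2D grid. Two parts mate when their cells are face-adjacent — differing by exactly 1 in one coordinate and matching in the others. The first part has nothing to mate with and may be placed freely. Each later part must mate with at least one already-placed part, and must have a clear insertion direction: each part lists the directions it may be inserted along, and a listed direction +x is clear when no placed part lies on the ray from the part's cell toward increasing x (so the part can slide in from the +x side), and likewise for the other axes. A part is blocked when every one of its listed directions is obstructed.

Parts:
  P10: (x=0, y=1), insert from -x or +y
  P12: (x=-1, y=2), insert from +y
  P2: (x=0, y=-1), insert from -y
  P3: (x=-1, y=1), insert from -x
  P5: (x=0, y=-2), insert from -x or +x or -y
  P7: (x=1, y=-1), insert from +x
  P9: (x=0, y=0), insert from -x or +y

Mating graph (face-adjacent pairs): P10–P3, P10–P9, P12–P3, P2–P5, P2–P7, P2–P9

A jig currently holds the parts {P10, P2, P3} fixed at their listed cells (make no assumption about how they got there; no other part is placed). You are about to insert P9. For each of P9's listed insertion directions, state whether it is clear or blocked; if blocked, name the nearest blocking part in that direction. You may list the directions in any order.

+y: blocked by P10; -x: clear

-x: ray from P9(0, 0) has no placed part ⇒ clear
+y: nearest on ray is P10@(0, 1) ⇒ blocked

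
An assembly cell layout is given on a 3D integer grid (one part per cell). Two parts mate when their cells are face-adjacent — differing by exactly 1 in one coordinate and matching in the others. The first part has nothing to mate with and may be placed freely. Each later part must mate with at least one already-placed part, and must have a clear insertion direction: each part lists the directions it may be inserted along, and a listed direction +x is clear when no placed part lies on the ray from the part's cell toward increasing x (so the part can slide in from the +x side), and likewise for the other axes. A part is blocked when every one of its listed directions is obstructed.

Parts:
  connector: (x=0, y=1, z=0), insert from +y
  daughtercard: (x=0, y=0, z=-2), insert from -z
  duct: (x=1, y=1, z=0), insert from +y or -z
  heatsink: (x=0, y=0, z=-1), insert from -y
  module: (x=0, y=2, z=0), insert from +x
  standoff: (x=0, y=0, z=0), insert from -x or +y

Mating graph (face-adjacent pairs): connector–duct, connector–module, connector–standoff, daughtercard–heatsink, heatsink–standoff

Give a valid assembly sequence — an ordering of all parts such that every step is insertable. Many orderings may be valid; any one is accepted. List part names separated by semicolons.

1. daughtercard@(0, 0, -2) [-z clear] — {daughtercard}
2. heatsink@(0, 0, -1) [-y clear] — {daughtercard, heatsink}
3. standoff@(0, 0, 0) [-x clear] — {daughtercard, heatsink, standoff}
4. connector@(0, 1, 0) [+y clear] — {connector, daughtercard, heatsink, standoff}
5. duct@(1, 1, 0) [+y clear] — {connector, daughtercard, duct, heatsink, standoff}
6. module@(0, 2, 0) [+x clear] — {connector, daughtercard, duct, heatsink, module, standoff}

daughtercard; heatsink; standoff; connector; duct; module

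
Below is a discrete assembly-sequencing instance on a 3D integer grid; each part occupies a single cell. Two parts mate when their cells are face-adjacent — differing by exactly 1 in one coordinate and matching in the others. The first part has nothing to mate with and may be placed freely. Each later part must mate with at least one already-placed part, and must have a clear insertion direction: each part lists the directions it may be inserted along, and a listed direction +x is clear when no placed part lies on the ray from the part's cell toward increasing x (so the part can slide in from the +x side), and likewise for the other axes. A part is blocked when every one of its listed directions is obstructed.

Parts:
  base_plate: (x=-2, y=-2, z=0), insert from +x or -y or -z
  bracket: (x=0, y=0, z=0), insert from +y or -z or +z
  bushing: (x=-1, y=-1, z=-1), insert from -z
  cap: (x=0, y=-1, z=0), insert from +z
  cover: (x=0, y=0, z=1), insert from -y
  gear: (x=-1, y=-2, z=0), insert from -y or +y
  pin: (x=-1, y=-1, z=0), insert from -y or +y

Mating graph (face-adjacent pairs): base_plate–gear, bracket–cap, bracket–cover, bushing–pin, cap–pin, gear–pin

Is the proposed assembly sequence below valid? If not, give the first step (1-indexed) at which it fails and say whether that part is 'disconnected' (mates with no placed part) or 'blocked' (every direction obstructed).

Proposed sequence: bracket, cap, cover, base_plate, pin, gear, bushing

Invalid at step 4 (disconnected)

1. bracket@(0, 0, 0) [+y clear] — {bracket}
2. cap@(0, -1, 0) [+z clear] — {bracket, cap}
3. cover@(0, 0, 1) [-y clear] — {bracket, cap, cover}
4. base_plate@(-2, -2, 0) — no placed neighbour ⇒ disconnected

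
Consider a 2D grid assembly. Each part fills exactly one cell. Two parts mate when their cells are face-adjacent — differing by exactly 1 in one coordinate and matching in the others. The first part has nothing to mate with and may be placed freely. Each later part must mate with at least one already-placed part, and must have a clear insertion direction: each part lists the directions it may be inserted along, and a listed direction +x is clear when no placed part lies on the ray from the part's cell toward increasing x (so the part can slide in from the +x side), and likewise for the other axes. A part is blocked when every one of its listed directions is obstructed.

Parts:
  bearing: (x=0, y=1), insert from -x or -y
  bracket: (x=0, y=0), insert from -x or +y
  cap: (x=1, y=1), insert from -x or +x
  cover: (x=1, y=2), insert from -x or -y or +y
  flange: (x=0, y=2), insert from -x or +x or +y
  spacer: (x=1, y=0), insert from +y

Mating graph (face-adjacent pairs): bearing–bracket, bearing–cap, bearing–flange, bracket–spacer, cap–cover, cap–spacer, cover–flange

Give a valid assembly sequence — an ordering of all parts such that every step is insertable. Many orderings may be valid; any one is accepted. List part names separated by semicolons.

bracket; bearing; flange; spacer; cover; cap

1. bracket@(0, 0) [-x clear] — {bracket}
2. bearing@(0, 1) [-x clear] — {bearing, bracket}
3. flange@(0, 2) [-x clear] — {bearing, bracket, flange}
4. spacer@(1, 0) [+y clear] — {bearing, bracket, flange, spacer}
5. cover@(1, 2) [+y clear] — {bearing, bracket, cover, flange, spacer}
6. cap@(1, 1) [+x clear] — {bearing, bracket, cap, cover, flange, spacer}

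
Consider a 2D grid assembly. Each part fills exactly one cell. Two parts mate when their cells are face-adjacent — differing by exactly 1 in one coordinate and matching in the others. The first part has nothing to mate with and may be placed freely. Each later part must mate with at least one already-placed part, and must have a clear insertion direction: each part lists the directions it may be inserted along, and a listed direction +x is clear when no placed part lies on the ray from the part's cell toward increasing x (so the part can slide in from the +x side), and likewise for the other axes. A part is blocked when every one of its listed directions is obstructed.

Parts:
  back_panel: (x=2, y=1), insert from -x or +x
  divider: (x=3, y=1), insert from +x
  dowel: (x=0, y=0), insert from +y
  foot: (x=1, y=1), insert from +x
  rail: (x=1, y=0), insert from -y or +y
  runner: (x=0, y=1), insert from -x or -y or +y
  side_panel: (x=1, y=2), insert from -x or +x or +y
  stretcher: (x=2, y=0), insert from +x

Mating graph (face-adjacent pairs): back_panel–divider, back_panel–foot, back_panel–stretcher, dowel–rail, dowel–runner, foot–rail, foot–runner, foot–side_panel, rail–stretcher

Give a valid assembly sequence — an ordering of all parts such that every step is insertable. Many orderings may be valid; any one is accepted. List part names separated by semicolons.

1. side_panel@(1, 2) [-x clear] — {side_panel}
2. foot@(1, 1) [+x clear] — {foot, side_panel}
3. rail@(1, 0) [-y clear] — {foot, rail, side_panel}
4. stretcher@(2, 0) [+x clear] — {foot, rail, side_panel, stretcher}
5. dowel@(0, 0) [+y clear] — {dowel, foot, rail, side_panel, stretcher}
6. runner@(0, 1) [-x clear] — {dowel, foot, rail, runner, side_panel, stretcher}
7. back_panel@(2, 1) [+x clear] — {back_panel, dowel, foot, rail, runner, side_panel, stretcher}
8. divider@(3, 1) [+x clear] — {back_panel, divider, dowel, foot, rail, runner, side_panel, stretcher}

side_panel; foot; rail; stretcher; dowel; runner; back_panel; divider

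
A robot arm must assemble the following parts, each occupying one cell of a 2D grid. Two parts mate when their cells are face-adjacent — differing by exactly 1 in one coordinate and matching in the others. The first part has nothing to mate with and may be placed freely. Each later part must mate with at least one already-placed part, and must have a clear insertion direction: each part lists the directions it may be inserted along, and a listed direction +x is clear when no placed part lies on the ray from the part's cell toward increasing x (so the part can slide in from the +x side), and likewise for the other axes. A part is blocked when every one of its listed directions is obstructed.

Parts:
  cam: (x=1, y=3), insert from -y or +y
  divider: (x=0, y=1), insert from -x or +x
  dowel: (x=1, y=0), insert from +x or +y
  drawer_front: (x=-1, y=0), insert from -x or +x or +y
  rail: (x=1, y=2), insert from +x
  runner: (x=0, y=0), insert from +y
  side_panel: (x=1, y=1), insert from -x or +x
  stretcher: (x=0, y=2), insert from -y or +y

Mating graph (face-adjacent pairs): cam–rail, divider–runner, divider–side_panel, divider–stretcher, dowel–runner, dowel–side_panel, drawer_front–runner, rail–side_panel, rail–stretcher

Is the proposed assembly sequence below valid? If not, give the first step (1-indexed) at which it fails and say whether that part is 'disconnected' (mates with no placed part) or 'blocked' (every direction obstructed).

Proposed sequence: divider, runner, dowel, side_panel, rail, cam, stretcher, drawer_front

1. divider@(0, 1) [-x clear] — {divider}
2. runner@(0, 0) — +y all obstructed ⇒ blocked

Invalid at step 2 (blocked)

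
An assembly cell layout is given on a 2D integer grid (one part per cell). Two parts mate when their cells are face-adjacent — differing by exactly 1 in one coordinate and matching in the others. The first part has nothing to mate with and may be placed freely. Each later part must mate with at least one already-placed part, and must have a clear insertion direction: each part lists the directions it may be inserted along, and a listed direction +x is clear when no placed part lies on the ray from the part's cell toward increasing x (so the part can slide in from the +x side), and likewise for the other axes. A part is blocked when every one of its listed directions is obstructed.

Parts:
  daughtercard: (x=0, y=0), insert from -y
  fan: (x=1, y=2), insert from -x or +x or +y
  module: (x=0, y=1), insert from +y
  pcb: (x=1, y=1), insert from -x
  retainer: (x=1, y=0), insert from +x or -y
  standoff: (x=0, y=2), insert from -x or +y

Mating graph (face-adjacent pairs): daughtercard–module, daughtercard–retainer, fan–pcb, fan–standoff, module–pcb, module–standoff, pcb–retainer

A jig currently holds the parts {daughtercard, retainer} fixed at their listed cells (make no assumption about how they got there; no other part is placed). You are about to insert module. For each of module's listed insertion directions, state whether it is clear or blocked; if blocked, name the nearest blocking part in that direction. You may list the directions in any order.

+y: clear

+y: ray from module(0, 1) has no placed part ⇒ clear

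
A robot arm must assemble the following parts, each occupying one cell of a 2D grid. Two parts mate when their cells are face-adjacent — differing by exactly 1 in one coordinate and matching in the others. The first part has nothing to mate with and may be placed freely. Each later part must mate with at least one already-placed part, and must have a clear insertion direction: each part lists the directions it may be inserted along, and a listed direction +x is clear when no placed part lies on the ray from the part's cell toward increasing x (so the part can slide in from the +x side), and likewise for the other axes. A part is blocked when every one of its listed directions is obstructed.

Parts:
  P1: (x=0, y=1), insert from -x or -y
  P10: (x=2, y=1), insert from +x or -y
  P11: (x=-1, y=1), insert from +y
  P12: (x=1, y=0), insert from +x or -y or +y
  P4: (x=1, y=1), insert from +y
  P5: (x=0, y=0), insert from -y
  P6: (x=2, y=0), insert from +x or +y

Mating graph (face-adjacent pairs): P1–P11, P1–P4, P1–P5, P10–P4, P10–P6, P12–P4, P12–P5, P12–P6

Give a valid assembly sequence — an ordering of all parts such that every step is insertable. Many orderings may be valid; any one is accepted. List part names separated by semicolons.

1. P4@(1, 1) [+y clear] — {P4}
2. P12@(1, 0) [+x clear] — {P12, P4}
3. P6@(2, 0) [+x clear] — {P12, P4, P6}
4. P1@(0, 1) [-x clear] — {P1, P12, P4, P6}
5. P10@(2, 1) [+x clear] — {P1, P10, P12, P4, P6}
6. P5@(0, 0) [-y clear] — {P1, P10, P12, P4, P5, P6}
7. P11@(-1, 1) [+y clear] — {P1, P10, P11, P12, P4, P5, P6}

P4; P12; P6; P1; P10; P5; P11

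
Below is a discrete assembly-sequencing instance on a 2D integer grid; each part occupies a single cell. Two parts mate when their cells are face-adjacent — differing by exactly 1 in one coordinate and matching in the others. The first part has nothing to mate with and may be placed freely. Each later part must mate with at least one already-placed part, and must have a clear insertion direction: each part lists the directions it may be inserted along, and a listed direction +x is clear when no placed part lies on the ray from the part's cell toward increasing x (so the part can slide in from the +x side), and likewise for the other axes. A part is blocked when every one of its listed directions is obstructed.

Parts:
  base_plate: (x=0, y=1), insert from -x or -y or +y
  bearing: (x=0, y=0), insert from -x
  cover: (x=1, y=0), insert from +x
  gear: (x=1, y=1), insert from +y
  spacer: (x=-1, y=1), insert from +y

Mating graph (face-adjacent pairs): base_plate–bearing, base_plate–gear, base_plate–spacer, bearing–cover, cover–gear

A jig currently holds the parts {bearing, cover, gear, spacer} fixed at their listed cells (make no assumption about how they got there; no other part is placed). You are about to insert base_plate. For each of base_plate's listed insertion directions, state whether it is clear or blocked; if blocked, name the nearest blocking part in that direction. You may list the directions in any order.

-x: nearest on ray is spacer@(-1, 1) ⇒ blocked
-y: nearest on ray is bearing@(0, 0) ⇒ blocked
+y: ray from base_plate(0, 1) has no placed part ⇒ clear

+y: clear; -x: blocked by spacer; -y: blocked by bearing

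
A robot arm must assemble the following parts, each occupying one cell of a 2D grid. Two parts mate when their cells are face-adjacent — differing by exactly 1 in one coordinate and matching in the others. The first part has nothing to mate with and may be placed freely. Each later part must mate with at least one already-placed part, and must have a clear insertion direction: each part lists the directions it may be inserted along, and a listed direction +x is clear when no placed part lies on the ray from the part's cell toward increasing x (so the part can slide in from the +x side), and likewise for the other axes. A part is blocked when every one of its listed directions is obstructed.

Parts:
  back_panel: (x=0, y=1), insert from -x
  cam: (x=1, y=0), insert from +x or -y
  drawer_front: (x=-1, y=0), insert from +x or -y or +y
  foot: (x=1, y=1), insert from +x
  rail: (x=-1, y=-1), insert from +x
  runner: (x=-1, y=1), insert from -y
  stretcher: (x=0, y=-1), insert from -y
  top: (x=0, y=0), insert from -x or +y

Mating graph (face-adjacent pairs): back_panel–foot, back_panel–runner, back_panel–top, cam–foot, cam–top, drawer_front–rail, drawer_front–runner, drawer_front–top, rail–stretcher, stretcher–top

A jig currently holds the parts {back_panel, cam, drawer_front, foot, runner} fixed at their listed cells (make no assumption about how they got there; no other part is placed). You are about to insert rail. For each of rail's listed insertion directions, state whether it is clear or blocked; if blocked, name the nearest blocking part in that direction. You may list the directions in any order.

+x: ray from rail(-1, -1) has no placed part ⇒ clear

+x: clear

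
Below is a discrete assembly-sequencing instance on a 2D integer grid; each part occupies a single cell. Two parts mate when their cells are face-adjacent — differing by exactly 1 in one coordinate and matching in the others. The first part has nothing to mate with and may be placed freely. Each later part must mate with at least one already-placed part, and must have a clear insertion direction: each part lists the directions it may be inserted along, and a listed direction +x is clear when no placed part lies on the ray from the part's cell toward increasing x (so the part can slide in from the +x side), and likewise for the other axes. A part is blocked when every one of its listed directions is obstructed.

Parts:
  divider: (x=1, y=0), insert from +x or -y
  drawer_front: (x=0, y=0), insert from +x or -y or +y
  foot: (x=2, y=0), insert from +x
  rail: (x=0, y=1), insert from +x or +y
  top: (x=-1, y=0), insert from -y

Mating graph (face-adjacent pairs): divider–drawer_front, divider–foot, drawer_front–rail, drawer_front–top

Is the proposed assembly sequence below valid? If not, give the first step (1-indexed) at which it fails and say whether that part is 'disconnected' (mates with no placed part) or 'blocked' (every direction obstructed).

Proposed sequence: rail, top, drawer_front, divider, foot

Invalid at step 2 (disconnected)

1. rail@(0, 1) [+x clear] — {rail}
2. top@(-1, 0) — no placed neighbour ⇒ disconnected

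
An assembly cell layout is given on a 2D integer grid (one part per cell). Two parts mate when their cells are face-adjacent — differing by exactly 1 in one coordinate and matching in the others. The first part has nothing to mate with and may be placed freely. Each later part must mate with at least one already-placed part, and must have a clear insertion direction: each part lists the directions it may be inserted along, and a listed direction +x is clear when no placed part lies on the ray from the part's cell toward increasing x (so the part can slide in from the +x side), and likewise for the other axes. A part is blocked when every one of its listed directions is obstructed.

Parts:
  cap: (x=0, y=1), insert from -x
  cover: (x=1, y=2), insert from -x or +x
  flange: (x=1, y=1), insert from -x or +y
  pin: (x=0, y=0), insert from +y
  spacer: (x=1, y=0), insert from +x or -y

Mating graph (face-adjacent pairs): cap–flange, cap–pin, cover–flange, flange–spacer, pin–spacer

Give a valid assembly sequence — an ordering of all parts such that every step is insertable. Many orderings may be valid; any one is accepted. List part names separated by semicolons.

1. pin@(0, 0) [+y clear] — {pin}
2. spacer@(1, 0) [+x clear] — {pin, spacer}
3. flange@(1, 1) [-x clear] — {flange, pin, spacer}
4. cover@(1, 2) [-x clear] — {cover, flange, pin, spacer}
5. cap@(0, 1) [-x clear] — {cap, cover, flange, pin, spacer}

pin; spacer; flange; cover; cap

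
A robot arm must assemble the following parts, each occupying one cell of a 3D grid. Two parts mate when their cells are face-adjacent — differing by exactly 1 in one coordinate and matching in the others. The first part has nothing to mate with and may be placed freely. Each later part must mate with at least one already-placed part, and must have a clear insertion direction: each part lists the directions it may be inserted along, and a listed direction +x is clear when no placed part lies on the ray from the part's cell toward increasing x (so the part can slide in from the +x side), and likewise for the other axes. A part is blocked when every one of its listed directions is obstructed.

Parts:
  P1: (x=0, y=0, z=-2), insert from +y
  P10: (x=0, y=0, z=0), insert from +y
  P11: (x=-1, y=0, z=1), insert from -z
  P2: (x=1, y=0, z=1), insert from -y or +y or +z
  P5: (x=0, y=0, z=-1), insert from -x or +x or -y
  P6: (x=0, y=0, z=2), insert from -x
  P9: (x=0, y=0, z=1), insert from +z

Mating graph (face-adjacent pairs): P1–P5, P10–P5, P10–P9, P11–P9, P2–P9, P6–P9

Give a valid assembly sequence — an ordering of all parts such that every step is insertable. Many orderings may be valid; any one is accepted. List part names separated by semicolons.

1. P1@(0, 0, -2) [+y clear] — {P1}
2. P5@(0, 0, -1) [-x clear] — {P1, P5}
3. P10@(0, 0, 0) [+y clear] — {P1, P10, P5}
4. P9@(0, 0, 1) [+z clear] — {P1, P10, P5, P9}
5. P11@(-1, 0, 1) [-z clear] — {P1, P10, P11, P5, P9}
6. P2@(1, 0, 1) [-y clear] — {P1, P10, P11, P2, P5, P9}
7. P6@(0, 0, 2) [-x clear] — {P1, P10, P11, P2, P5, P6, P9}

P1; P5; P10; P9; P11; P2; P6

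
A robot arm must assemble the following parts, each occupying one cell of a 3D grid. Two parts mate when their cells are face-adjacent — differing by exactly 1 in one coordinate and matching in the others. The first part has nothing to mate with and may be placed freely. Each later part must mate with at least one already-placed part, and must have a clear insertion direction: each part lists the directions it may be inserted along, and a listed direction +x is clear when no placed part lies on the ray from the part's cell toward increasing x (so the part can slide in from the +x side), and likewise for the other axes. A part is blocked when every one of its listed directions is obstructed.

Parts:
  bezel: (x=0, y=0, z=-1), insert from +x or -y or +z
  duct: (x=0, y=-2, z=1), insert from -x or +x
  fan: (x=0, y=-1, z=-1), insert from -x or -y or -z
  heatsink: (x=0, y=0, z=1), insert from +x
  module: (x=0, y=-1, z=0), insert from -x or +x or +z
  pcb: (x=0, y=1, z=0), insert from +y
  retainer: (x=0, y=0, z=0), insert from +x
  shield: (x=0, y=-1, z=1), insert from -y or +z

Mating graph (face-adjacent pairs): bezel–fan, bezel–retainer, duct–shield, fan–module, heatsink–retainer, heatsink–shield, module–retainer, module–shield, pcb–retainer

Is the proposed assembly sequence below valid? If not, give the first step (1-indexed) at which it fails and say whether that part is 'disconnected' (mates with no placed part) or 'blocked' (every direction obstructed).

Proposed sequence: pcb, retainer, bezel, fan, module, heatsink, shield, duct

1. pcb@(0, 1, 0) [+y clear] — {pcb}
2. retainer@(0, 0, 0) [+x clear] — {pcb, retainer}
3. bezel@(0, 0, -1) [+x clear] — {bezel, pcb, retainer}
4. fan@(0, -1, -1) [-x clear] — {bezel, fan, pcb, retainer}
5. module@(0, -1, 0) [-x clear] — {bezel, fan, module, pcb, retainer}
6. heatsink@(0, 0, 1) [+x clear] — {bezel, fan, heatsink, module, pcb, retainer}
7. shield@(0, -1, 1) [-y clear] — {bezel, fan, heatsink, module, pcb, retainer, shield}
8. duct@(0, -2, 1) [-x clear] — {bezel, duct, fan, heatsink, module, pcb, retainer, shield}

Valid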